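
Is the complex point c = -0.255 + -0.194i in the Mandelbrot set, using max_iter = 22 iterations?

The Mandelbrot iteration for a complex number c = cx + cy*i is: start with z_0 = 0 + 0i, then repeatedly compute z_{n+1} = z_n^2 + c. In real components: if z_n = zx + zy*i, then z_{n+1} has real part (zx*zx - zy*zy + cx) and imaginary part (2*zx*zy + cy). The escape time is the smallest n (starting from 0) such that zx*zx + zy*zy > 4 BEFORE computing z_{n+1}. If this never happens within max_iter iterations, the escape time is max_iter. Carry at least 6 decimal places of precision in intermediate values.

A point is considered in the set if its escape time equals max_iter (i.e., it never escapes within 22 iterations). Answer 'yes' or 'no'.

Answer: yes

Derivation:
z_0 = 0 + 0i, c = -0.2550 + -0.1940i
Iter 1: z = -0.2550 + -0.1940i, |z|^2 = 0.1027
Iter 2: z = -0.2276 + -0.0951i, |z|^2 = 0.0608
Iter 3: z = -0.2122 + -0.1507i, |z|^2 = 0.0678
Iter 4: z = -0.2327 + -0.1300i, |z|^2 = 0.0710
Iter 5: z = -0.2178 + -0.1335i, |z|^2 = 0.0652
Iter 6: z = -0.2254 + -0.1359i, |z|^2 = 0.0693
Iter 7: z = -0.2227 + -0.1328i, |z|^2 = 0.0672
Iter 8: z = -0.2230 + -0.1349i, |z|^2 = 0.0679
Iter 9: z = -0.2234 + -0.1338i, |z|^2 = 0.0678
Iter 10: z = -0.2230 + -0.1342i, |z|^2 = 0.0677
Iter 11: z = -0.2233 + -0.1342i, |z|^2 = 0.0679
Iter 12: z = -0.2231 + -0.1341i, |z|^2 = 0.0678
Iter 13: z = -0.2232 + -0.1342i, |z|^2 = 0.0678
Iter 14: z = -0.2232 + -0.1341i, |z|^2 = 0.0678
Iter 15: z = -0.2232 + -0.1341i, |z|^2 = 0.0678
Iter 16: z = -0.2232 + -0.1341i, |z|^2 = 0.0678
Iter 17: z = -0.2232 + -0.1341i, |z|^2 = 0.0678
Iter 18: z = -0.2232 + -0.1341i, |z|^2 = 0.0678
Iter 19: z = -0.2232 + -0.1341i, |z|^2 = 0.0678
Iter 20: z = -0.2232 + -0.1341i, |z|^2 = 0.0678
Iter 21: z = -0.2232 + -0.1341i, |z|^2 = 0.0678
Did not escape in 22 iterations → in set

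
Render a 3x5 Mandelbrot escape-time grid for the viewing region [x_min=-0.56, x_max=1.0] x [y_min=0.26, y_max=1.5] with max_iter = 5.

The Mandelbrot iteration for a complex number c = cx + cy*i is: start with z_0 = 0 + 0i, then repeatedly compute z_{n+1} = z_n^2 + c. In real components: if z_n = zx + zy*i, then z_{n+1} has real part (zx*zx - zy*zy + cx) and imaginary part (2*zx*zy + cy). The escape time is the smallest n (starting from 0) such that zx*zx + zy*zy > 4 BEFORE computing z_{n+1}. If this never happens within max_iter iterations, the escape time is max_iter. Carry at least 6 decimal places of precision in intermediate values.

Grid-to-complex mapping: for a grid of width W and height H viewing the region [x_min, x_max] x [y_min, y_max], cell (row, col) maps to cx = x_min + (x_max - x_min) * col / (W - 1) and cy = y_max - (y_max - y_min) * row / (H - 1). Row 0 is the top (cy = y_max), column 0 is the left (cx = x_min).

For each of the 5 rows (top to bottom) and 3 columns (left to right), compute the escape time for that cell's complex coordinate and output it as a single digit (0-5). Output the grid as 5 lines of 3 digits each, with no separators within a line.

(row=0, col=0): c = -0.5600 + 1.5000i → escape time 2
(row=0, col=1): c = 0.2200 + 1.5000i → escape time 2
(row=0, col=2): c = 1.0000 + 1.5000i → escape time 2
(row=1, col=0): c = -0.5600 + 1.1900i → escape time 3
(row=1, col=1): c = 0.2200 + 1.1900i → escape time 2
(row=1, col=2): c = 1.0000 + 1.1900i → escape time 2
(row=2, col=0): c = -0.5600 + 0.8800i → escape time 4
(row=2, col=1): c = 0.2200 + 0.8800i → escape time 4
(row=2, col=2): c = 1.0000 + 0.8800i → escape time 2
(row=3, col=0): c = -0.5600 + 0.5700i → escape time 5
(row=3, col=1): c = 0.2200 + 0.5700i → escape time 5
(row=3, col=2): c = 1.0000 + 0.5700i → escape time 2
(row=4, col=0): c = -0.5600 + 0.2600i → escape time 5
(row=4, col=1): c = 0.2200 + 0.2600i → escape time 5
(row=4, col=2): c = 1.0000 + 0.2600i → escape time 2

Answer: 222
322
442
552
552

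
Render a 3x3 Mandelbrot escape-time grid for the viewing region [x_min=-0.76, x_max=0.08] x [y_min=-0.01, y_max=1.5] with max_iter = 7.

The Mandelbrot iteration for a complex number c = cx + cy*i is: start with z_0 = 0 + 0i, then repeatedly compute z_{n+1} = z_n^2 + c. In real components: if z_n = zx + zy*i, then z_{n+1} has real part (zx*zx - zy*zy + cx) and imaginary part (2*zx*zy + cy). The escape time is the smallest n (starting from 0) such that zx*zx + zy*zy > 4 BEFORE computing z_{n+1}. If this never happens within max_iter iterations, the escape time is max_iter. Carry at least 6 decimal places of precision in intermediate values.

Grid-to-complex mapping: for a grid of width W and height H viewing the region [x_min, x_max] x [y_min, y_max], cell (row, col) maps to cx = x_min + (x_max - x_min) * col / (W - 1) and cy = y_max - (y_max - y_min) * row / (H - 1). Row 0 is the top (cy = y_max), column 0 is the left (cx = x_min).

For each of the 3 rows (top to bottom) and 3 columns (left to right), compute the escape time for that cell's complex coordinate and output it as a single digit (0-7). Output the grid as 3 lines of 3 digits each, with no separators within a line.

(row=0, col=0): c = -0.7600 + 1.5000i → escape time 2
(row=0, col=1): c = -0.3400 + 1.5000i → escape time 2
(row=0, col=2): c = 0.0800 + 1.5000i → escape time 2
(row=1, col=0): c = -0.7600 + 0.7450i → escape time 4
(row=1, col=1): c = -0.3400 + 0.7450i → escape time 7
(row=1, col=2): c = 0.0800 + 0.7450i → escape time 7
(row=2, col=0): c = -0.7600 + -0.0100i → escape time 7
(row=2, col=1): c = -0.3400 + -0.0100i → escape time 7
(row=2, col=2): c = 0.0800 + -0.0100i → escape time 7

Answer: 222
477
777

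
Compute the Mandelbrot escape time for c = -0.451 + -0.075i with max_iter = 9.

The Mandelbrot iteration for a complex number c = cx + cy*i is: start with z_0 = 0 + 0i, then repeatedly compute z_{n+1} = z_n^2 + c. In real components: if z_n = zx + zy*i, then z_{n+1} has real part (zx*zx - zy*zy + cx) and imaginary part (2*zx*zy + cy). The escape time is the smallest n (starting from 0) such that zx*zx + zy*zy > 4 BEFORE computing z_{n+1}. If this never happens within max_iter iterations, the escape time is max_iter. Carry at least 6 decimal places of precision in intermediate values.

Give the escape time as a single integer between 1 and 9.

Answer: 9

Derivation:
z_0 = 0 + 0i, c = -0.4510 + -0.0750i
Iter 1: z = -0.4510 + -0.0750i, |z|^2 = 0.2090
Iter 2: z = -0.2532 + -0.0073i, |z|^2 = 0.0642
Iter 3: z = -0.3869 + -0.0713i, |z|^2 = 0.1548
Iter 4: z = -0.3064 + -0.0198i, |z|^2 = 0.0943
Iter 5: z = -0.3575 + -0.0628i, |z|^2 = 0.1318
Iter 6: z = -0.3271 + -0.0301i, |z|^2 = 0.1079
Iter 7: z = -0.3449 + -0.0553i, |z|^2 = 0.1220
Iter 8: z = -0.3351 + -0.0368i, |z|^2 = 0.1137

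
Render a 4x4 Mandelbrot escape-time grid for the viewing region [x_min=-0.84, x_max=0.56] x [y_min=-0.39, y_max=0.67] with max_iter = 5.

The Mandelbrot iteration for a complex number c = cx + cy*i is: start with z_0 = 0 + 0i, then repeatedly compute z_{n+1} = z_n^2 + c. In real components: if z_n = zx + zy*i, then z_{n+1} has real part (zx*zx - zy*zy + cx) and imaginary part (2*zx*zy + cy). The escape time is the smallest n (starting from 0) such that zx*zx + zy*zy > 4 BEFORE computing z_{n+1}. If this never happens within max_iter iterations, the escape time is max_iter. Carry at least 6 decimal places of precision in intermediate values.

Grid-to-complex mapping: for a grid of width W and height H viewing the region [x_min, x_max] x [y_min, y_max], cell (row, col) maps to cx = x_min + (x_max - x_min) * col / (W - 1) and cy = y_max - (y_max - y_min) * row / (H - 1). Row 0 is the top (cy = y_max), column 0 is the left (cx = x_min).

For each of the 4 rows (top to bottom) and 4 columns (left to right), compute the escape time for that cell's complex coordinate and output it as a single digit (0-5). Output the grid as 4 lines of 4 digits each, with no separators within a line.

(row=0, col=0): c = -0.8400 + 0.6700i → escape time 4
(row=0, col=1): c = -0.3733 + 0.6700i → escape time 5
(row=0, col=2): c = 0.0933 + 0.6700i → escape time 5
(row=0, col=3): c = 0.5600 + 0.6700i → escape time 3
(row=1, col=0): c = -0.8400 + 0.3167i → escape time 5
(row=1, col=1): c = -0.3733 + 0.3167i → escape time 5
(row=1, col=2): c = 0.0933 + 0.3167i → escape time 5
(row=1, col=3): c = 0.5600 + 0.3167i → escape time 4
(row=2, col=0): c = -0.8400 + -0.0367i → escape time 5
(row=2, col=1): c = -0.3733 + -0.0367i → escape time 5
(row=2, col=2): c = 0.0933 + -0.0367i → escape time 5
(row=2, col=3): c = 0.5600 + -0.0367i → escape time 4
(row=3, col=0): c = -0.8400 + -0.3900i → escape time 5
(row=3, col=1): c = -0.3733 + -0.3900i → escape time 5
(row=3, col=2): c = 0.0933 + -0.3900i → escape time 5
(row=3, col=3): c = 0.5600 + -0.3900i → escape time 4

Answer: 4553
5554
5554
5554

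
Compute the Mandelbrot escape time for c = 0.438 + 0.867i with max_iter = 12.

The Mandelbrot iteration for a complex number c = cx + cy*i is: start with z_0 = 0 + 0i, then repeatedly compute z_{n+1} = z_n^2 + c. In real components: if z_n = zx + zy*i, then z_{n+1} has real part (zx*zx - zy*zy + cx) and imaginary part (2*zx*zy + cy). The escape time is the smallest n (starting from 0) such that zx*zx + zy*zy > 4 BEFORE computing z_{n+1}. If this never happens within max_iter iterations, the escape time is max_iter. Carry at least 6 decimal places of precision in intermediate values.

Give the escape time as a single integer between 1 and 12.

z_0 = 0 + 0i, c = 0.4380 + 0.8670i
Iter 1: z = 0.4380 + 0.8670i, |z|^2 = 0.9435
Iter 2: z = -0.1218 + 1.6265i, |z|^2 = 2.6603
Iter 3: z = -2.1926 + 0.4706i, |z|^2 = 5.0291
Escaped at iteration 3

Answer: 3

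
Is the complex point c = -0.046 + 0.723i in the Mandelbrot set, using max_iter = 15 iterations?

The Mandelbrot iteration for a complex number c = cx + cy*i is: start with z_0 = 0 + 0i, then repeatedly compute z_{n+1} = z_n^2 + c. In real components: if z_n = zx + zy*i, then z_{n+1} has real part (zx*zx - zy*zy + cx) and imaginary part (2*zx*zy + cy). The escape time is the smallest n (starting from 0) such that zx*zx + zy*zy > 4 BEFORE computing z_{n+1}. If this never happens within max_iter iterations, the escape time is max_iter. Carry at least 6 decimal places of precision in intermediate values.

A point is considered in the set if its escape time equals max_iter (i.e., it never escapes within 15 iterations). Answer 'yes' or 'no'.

z_0 = 0 + 0i, c = -0.0460 + 0.7230i
Iter 1: z = -0.0460 + 0.7230i, |z|^2 = 0.5248
Iter 2: z = -0.5666 + 0.6565i, |z|^2 = 0.7520
Iter 3: z = -0.1559 + -0.0209i, |z|^2 = 0.0248
Iter 4: z = -0.0221 + 0.7295i, |z|^2 = 0.5327
Iter 5: z = -0.5777 + 0.6907i, |z|^2 = 0.8109
Iter 6: z = -0.1893 + -0.0751i, |z|^2 = 0.0415
Iter 7: z = -0.0158 + 0.7514i, |z|^2 = 0.5649
Iter 8: z = -0.6104 + 0.6993i, |z|^2 = 0.8616
Iter 9: z = -0.1624 + -0.1307i, |z|^2 = 0.0434
Iter 10: z = -0.0367 + 0.7654i, |z|^2 = 0.5872
Iter 11: z = -0.6305 + 0.6668i, |z|^2 = 0.8422
Iter 12: z = -0.0931 + -0.1179i, |z|^2 = 0.0226
Iter 13: z = -0.0512 + 0.7449i, |z|^2 = 0.5576
Iter 14: z = -0.5983 + 0.6467i, |z|^2 = 0.7761
Did not escape in 15 iterations → in set

Answer: yes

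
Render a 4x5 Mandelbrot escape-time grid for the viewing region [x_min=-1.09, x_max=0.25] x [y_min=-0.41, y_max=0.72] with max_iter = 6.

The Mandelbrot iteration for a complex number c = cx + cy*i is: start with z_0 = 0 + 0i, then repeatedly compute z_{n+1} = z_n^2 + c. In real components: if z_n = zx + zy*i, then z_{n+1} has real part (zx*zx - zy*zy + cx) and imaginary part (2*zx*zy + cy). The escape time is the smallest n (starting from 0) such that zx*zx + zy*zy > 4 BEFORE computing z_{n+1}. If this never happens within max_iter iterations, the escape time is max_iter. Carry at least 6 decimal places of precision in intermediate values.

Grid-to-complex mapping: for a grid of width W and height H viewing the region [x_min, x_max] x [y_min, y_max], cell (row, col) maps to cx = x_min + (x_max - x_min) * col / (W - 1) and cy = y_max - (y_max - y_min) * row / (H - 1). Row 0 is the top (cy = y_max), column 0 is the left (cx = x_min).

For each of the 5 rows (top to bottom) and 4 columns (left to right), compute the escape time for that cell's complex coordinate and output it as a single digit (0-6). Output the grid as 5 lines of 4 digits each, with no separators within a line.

Answer: 3566
6666
6666
6666
6666

Derivation:
(row=0, col=0): c = -1.0900 + 0.7200i → escape time 3
(row=0, col=1): c = -0.6433 + 0.7200i → escape time 5
(row=0, col=2): c = -0.1967 + 0.7200i → escape time 6
(row=0, col=3): c = 0.2500 + 0.7200i → escape time 6
(row=1, col=0): c = -1.0900 + 0.4375i → escape time 6
(row=1, col=1): c = -0.6433 + 0.4375i → escape time 6
(row=1, col=2): c = -0.1967 + 0.4375i → escape time 6
(row=1, col=3): c = 0.2500 + 0.4375i → escape time 6
(row=2, col=0): c = -1.0900 + 0.1550i → escape time 6
(row=2, col=1): c = -0.6433 + 0.1550i → escape time 6
(row=2, col=2): c = -0.1967 + 0.1550i → escape time 6
(row=2, col=3): c = 0.2500 + 0.1550i → escape time 6
(row=3, col=0): c = -1.0900 + -0.1275i → escape time 6
(row=3, col=1): c = -0.6433 + -0.1275i → escape time 6
(row=3, col=2): c = -0.1967 + -0.1275i → escape time 6
(row=3, col=3): c = 0.2500 + -0.1275i → escape time 6
(row=4, col=0): c = -1.0900 + -0.4100i → escape time 6
(row=4, col=1): c = -0.6433 + -0.4100i → escape time 6
(row=4, col=2): c = -0.1967 + -0.4100i → escape time 6
(row=4, col=3): c = 0.2500 + -0.4100i → escape time 6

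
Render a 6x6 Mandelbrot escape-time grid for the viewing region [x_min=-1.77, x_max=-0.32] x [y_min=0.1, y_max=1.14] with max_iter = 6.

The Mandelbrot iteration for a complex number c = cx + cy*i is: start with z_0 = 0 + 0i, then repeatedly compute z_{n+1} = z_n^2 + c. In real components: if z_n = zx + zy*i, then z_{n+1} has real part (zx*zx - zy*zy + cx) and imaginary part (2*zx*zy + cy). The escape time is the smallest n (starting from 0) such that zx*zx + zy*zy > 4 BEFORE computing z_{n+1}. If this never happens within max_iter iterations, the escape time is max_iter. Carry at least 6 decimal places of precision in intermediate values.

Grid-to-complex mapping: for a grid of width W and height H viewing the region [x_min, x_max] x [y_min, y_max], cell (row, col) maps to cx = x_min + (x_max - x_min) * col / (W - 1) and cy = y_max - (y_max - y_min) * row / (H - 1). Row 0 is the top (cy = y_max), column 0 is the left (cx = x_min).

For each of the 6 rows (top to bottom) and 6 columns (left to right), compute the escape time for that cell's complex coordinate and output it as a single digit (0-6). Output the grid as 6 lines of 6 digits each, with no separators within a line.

(row=0, col=0): c = -1.7700 + 1.1400i → escape time 1
(row=0, col=1): c = -1.4800 + 1.1400i → escape time 2
(row=0, col=2): c = -1.1900 + 1.1400i → escape time 3
(row=0, col=3): c = -0.9000 + 1.1400i → escape time 3
(row=0, col=4): c = -0.6100 + 1.1400i → escape time 3
(row=0, col=5): c = -0.3200 + 1.1400i → escape time 4
(row=1, col=0): c = -1.7700 + 0.9320i → escape time 1
(row=1, col=1): c = -1.4800 + 0.9320i → escape time 3
(row=1, col=2): c = -1.1900 + 0.9320i → escape time 3
(row=1, col=3): c = -0.9000 + 0.9320i → escape time 3
(row=1, col=4): c = -0.6100 + 0.9320i → escape time 4
(row=1, col=5): c = -0.3200 + 0.9320i → escape time 5
(row=2, col=0): c = -1.7700 + 0.7240i → escape time 2
(row=2, col=1): c = -1.4800 + 0.7240i → escape time 3
(row=2, col=2): c = -1.1900 + 0.7240i → escape time 3
(row=2, col=3): c = -0.9000 + 0.7240i → escape time 4
(row=2, col=4): c = -0.6100 + 0.7240i → escape time 6
(row=2, col=5): c = -0.3200 + 0.7240i → escape time 6
(row=3, col=0): c = -1.7700 + 0.5160i → escape time 3
(row=3, col=1): c = -1.4800 + 0.5160i → escape time 3
(row=3, col=2): c = -1.1900 + 0.5160i → escape time 5
(row=3, col=3): c = -0.9000 + 0.5160i → escape time 5
(row=3, col=4): c = -0.6100 + 0.5160i → escape time 6
(row=3, col=5): c = -0.3200 + 0.5160i → escape time 6
(row=4, col=0): c = -1.7700 + 0.3080i → escape time 4
(row=4, col=1): c = -1.4800 + 0.3080i → escape time 5
(row=4, col=2): c = -1.1900 + 0.3080i → escape time 6
(row=4, col=3): c = -0.9000 + 0.3080i → escape time 6
(row=4, col=4): c = -0.6100 + 0.3080i → escape time 6
(row=4, col=5): c = -0.3200 + 0.3080i → escape time 6
(row=5, col=0): c = -1.7700 + 0.1000i → escape time 4
(row=5, col=1): c = -1.4800 + 0.1000i → escape time 6
(row=5, col=2): c = -1.1900 + 0.1000i → escape time 6
(row=5, col=3): c = -0.9000 + 0.1000i → escape time 6
(row=5, col=4): c = -0.6100 + 0.1000i → escape time 6
(row=5, col=5): c = -0.3200 + 0.1000i → escape time 6

Answer: 123334
133345
233466
335566
456666
466666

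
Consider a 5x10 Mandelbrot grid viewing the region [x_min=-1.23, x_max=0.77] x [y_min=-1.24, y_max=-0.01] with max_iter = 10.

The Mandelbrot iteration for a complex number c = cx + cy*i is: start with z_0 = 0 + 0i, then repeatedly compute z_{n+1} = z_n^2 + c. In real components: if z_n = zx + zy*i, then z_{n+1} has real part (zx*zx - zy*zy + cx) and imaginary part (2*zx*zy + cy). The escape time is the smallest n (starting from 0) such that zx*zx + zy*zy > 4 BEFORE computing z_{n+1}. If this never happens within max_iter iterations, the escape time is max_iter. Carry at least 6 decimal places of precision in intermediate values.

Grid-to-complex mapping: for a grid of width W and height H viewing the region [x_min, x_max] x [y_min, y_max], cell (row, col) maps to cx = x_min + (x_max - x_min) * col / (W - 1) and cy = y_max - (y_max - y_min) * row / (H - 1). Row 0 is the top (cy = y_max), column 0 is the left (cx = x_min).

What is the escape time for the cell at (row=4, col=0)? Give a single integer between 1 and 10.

Answer: 4

Derivation:
z_0 = 0 + 0i, c = -1.2300 + -0.5567i
Iter 1: z = -1.2300 + -0.5567i, |z|^2 = 1.8228
Iter 2: z = -0.0270 + 0.8127i, |z|^2 = 0.6613
Iter 3: z = -1.8898 + -0.6005i, |z|^2 = 3.9320
Iter 4: z = 1.9808 + 1.7131i, |z|^2 = 6.8580
Escaped at iteration 4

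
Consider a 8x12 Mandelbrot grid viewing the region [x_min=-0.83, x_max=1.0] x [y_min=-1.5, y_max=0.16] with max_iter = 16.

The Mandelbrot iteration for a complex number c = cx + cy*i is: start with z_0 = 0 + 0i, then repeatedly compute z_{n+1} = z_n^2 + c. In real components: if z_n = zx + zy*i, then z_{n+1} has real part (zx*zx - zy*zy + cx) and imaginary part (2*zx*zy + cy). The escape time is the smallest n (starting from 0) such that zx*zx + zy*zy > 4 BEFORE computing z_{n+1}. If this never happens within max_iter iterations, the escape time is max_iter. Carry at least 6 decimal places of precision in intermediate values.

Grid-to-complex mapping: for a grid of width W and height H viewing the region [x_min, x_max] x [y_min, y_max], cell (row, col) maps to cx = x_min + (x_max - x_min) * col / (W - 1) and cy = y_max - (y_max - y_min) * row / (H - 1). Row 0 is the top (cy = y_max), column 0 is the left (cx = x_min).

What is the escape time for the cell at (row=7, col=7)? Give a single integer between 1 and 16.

Answer: 2

Derivation:
z_0 = 0 + 0i, c = 1.0000 + -0.8964i
Iter 1: z = 1.0000 + -0.8964i, |z|^2 = 1.8035
Iter 2: z = 1.1965 + -2.6891i, |z|^2 = 8.6629
Escaped at iteration 2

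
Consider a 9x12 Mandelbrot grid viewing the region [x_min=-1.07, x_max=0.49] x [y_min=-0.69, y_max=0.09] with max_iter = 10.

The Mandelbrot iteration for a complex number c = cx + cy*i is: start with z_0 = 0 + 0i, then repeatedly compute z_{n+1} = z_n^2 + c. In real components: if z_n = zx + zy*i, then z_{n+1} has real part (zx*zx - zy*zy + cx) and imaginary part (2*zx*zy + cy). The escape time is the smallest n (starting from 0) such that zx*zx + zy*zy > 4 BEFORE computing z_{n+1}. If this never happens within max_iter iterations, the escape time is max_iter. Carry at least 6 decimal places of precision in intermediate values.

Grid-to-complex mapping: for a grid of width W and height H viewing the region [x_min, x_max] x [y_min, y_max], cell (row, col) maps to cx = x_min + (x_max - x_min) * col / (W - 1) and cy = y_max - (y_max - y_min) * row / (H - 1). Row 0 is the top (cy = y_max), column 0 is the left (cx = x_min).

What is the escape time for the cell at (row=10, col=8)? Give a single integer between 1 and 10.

Answer: 4

Derivation:
z_0 = 0 + 0i, c = 0.4900 + -0.6191i
Iter 1: z = 0.4900 + -0.6191i, |z|^2 = 0.6234
Iter 2: z = 0.3468 + -1.2258i, |z|^2 = 1.6229
Iter 3: z = -0.8923 + -1.4694i, |z|^2 = 2.9552
Iter 4: z = -0.8729 + 2.0031i, |z|^2 = 4.7744
Escaped at iteration 4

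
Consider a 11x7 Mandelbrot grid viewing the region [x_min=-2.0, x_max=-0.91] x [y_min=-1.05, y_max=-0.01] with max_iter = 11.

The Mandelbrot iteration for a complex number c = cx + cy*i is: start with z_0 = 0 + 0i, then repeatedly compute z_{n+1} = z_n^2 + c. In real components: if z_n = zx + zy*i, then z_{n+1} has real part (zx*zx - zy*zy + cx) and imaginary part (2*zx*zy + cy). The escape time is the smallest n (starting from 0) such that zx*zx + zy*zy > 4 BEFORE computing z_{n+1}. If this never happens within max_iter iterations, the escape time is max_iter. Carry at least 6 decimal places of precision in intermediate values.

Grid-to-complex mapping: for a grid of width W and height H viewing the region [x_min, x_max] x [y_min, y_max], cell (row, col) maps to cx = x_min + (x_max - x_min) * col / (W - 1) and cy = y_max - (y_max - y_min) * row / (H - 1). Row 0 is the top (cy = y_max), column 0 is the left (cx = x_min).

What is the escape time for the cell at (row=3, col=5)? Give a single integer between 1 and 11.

z_0 = 0 + 0i, c = -1.4550 + -0.5300i
Iter 1: z = -1.4550 + -0.5300i, |z|^2 = 2.3979
Iter 2: z = 0.3811 + 1.0123i, |z|^2 = 1.1700
Iter 3: z = -2.3345 + 0.2416i, |z|^2 = 5.5082
Escaped at iteration 3

Answer: 3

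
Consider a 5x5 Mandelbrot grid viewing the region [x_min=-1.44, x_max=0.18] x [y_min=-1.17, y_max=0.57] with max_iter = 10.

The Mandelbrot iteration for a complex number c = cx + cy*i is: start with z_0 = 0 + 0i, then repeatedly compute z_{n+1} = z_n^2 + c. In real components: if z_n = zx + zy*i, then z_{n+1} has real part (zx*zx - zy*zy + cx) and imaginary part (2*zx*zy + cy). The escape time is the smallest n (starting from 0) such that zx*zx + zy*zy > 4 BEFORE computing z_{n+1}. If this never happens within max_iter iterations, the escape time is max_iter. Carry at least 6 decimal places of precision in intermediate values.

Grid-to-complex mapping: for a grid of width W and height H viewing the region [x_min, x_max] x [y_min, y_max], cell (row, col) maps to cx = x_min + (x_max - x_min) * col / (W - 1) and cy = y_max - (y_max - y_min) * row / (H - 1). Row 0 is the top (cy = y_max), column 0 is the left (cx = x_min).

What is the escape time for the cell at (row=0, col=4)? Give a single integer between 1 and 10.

z_0 = 0 + 0i, c = 0.1800 + 0.5700i
Iter 1: z = 0.1800 + 0.5700i, |z|^2 = 0.3573
Iter 2: z = -0.1125 + 0.7752i, |z|^2 = 0.6136
Iter 3: z = -0.4083 + 0.3956i, |z|^2 = 0.3232
Iter 4: z = 0.1902 + 0.2470i, |z|^2 = 0.0972
Iter 5: z = 0.1552 + 0.6640i, |z|^2 = 0.4649
Iter 6: z = -0.2368 + 0.7761i, |z|^2 = 0.6583
Iter 7: z = -0.3662 + 0.2025i, |z|^2 = 0.1751
Iter 8: z = 0.2731 + 0.4217i, |z|^2 = 0.2524
Iter 9: z = 0.0768 + 0.8003i, |z|^2 = 0.6464

Answer: 10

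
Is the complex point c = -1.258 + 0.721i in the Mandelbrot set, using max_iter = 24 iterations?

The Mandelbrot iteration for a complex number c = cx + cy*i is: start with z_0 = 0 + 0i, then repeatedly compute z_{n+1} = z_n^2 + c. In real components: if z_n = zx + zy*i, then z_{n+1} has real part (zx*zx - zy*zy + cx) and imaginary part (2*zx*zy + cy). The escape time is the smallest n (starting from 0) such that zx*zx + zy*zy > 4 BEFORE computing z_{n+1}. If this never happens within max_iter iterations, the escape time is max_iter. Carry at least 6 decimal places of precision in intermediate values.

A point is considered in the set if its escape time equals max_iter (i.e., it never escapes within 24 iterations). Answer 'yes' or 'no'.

Answer: no

Derivation:
z_0 = 0 + 0i, c = -1.2580 + 0.7210i
Iter 1: z = -1.2580 + 0.7210i, |z|^2 = 2.1024
Iter 2: z = -0.1953 + -1.0930i, |z|^2 = 1.2329
Iter 3: z = -2.4146 + 1.1479i, |z|^2 = 7.1479
Escaped at iteration 3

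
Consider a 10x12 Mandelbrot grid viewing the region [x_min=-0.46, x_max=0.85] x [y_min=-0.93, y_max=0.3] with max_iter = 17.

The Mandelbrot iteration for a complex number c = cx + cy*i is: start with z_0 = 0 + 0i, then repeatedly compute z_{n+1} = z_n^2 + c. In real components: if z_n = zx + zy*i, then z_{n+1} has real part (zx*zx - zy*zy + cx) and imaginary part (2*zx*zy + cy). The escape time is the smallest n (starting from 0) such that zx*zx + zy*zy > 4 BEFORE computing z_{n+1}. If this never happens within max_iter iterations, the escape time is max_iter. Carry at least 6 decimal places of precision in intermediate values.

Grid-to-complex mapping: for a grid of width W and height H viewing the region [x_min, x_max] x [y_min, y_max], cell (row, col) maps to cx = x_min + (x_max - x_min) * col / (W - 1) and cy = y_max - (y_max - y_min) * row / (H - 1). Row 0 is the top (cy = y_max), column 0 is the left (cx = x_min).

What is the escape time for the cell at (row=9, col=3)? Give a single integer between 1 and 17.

Answer: 17

Derivation:
z_0 = 0 + 0i, c = -0.0233 + -0.7064i
Iter 1: z = -0.0233 + -0.7064i, |z|^2 = 0.4995
Iter 2: z = -0.5217 + -0.6734i, |z|^2 = 0.7257
Iter 3: z = -0.2046 + -0.0037i, |z|^2 = 0.0419
Iter 4: z = 0.0185 + -0.7049i, |z|^2 = 0.4972
Iter 5: z = -0.5198 + -0.7325i, |z|^2 = 0.8067
Iter 6: z = -0.2896 + 0.0551i, |z|^2 = 0.0869
Iter 7: z = 0.0575 + -0.7383i, |z|^2 = 0.5484
Iter 8: z = -0.5651 + -0.7913i, |z|^2 = 0.9455
Iter 9: z = -0.3301 + 0.1879i, |z|^2 = 0.1443
Iter 10: z = 0.0503 + -0.8305i, |z|^2 = 0.6922
Iter 11: z = -0.7104 + -0.7900i, |z|^2 = 1.1288
Iter 12: z = -0.1426 + 0.4161i, |z|^2 = 0.1935
Iter 13: z = -0.1761 + -0.8250i, |z|^2 = 0.7117
Iter 14: z = -0.6730 + -0.4158i, |z|^2 = 0.6258
Iter 15: z = 0.2568 + -0.1467i, |z|^2 = 0.0875
Iter 16: z = 0.0211 + -0.7817i, |z|^2 = 0.6115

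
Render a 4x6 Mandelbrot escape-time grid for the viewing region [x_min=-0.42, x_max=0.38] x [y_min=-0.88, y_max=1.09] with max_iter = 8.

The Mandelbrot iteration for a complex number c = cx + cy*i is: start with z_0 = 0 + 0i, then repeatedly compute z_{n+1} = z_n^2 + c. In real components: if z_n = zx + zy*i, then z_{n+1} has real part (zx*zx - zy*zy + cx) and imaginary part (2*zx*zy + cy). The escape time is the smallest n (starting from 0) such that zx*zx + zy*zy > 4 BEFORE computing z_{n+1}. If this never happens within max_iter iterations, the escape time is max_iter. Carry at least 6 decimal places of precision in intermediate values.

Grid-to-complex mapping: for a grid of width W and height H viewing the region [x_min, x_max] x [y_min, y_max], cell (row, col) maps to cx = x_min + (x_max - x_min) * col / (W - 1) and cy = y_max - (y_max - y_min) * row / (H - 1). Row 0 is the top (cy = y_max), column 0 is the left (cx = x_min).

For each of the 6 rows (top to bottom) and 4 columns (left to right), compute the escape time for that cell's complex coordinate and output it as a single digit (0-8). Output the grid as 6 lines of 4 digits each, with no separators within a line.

Answer: 4842
8887
8888
8888
8888
5854

Derivation:
(row=0, col=0): c = -0.4200 + 1.0900i → escape time 4
(row=0, col=1): c = -0.1533 + 1.0900i → escape time 8
(row=0, col=2): c = 0.1133 + 1.0900i → escape time 4
(row=0, col=3): c = 0.3800 + 1.0900i → escape time 2
(row=1, col=0): c = -0.4200 + 0.6960i → escape time 8
(row=1, col=1): c = -0.1533 + 0.6960i → escape time 8
(row=1, col=2): c = 0.1133 + 0.6960i → escape time 8
(row=1, col=3): c = 0.3800 + 0.6960i → escape time 7
(row=2, col=0): c = -0.4200 + 0.3020i → escape time 8
(row=2, col=1): c = -0.1533 + 0.3020i → escape time 8
(row=2, col=2): c = 0.1133 + 0.3020i → escape time 8
(row=2, col=3): c = 0.3800 + 0.3020i → escape time 8
(row=3, col=0): c = -0.4200 + -0.0920i → escape time 8
(row=3, col=1): c = -0.1533 + -0.0920i → escape time 8
(row=3, col=2): c = 0.1133 + -0.0920i → escape time 8
(row=3, col=3): c = 0.3800 + -0.0920i → escape time 8
(row=4, col=0): c = -0.4200 + -0.4860i → escape time 8
(row=4, col=1): c = -0.1533 + -0.4860i → escape time 8
(row=4, col=2): c = 0.1133 + -0.4860i → escape time 8
(row=4, col=3): c = 0.3800 + -0.4860i → escape time 8
(row=5, col=0): c = -0.4200 + -0.8800i → escape time 5
(row=5, col=1): c = -0.1533 + -0.8800i → escape time 8
(row=5, col=2): c = 0.1133 + -0.8800i → escape time 5
(row=5, col=3): c = 0.3800 + -0.8800i → escape time 4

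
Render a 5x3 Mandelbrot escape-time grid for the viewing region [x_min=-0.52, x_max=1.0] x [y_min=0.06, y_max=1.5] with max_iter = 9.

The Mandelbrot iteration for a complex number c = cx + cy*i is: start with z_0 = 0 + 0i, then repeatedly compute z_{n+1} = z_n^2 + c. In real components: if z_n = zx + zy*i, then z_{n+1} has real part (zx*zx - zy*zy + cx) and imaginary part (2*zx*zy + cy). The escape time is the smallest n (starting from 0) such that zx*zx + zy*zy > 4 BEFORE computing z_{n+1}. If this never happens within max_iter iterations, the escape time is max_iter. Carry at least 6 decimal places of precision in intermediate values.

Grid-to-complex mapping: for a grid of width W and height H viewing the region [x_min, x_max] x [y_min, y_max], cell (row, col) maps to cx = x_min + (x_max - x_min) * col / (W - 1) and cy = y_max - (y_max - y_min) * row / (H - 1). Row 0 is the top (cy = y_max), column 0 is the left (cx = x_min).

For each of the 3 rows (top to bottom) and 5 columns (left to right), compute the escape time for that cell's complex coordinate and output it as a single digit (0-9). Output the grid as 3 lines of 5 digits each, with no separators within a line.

(row=0, col=0): c = -0.5200 + 1.5000i → escape time 2
(row=0, col=1): c = -0.1400 + 1.5000i → escape time 2
(row=0, col=2): c = 0.2400 + 1.5000i → escape time 2
(row=0, col=3): c = 0.6200 + 1.5000i → escape time 2
(row=0, col=4): c = 1.0000 + 1.5000i → escape time 2
(row=1, col=0): c = -0.5200 + 0.7800i → escape time 6
(row=1, col=1): c = -0.1400 + 0.7800i → escape time 9
(row=1, col=2): c = 0.2400 + 0.7800i → escape time 5
(row=1, col=3): c = 0.6200 + 0.7800i → escape time 3
(row=1, col=4): c = 1.0000 + 0.7800i → escape time 2
(row=2, col=0): c = -0.5200 + 0.0600i → escape time 9
(row=2, col=1): c = -0.1400 + 0.0600i → escape time 9
(row=2, col=2): c = 0.2400 + 0.0600i → escape time 9
(row=2, col=3): c = 0.6200 + 0.0600i → escape time 4
(row=2, col=4): c = 1.0000 + 0.0600i → escape time 2

Answer: 22222
69532
99942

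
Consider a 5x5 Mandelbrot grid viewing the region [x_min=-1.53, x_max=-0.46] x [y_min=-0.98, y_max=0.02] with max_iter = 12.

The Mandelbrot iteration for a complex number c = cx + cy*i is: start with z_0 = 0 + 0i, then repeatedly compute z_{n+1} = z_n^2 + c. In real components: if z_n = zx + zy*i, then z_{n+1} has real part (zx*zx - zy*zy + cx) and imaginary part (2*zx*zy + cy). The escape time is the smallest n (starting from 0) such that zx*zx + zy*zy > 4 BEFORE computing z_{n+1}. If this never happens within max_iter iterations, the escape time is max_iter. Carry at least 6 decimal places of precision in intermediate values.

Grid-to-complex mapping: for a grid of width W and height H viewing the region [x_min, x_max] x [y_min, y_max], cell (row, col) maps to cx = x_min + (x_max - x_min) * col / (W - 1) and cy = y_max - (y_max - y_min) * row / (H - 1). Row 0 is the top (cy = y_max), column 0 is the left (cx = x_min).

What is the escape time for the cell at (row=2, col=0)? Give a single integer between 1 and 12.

Answer: 3

Derivation:
z_0 = 0 + 0i, c = -1.5300 + -0.4800i
Iter 1: z = -1.5300 + -0.4800i, |z|^2 = 2.5713
Iter 2: z = 0.5805 + 0.9888i, |z|^2 = 1.3147
Iter 3: z = -2.1707 + 0.6680i, |z|^2 = 5.1584
Escaped at iteration 3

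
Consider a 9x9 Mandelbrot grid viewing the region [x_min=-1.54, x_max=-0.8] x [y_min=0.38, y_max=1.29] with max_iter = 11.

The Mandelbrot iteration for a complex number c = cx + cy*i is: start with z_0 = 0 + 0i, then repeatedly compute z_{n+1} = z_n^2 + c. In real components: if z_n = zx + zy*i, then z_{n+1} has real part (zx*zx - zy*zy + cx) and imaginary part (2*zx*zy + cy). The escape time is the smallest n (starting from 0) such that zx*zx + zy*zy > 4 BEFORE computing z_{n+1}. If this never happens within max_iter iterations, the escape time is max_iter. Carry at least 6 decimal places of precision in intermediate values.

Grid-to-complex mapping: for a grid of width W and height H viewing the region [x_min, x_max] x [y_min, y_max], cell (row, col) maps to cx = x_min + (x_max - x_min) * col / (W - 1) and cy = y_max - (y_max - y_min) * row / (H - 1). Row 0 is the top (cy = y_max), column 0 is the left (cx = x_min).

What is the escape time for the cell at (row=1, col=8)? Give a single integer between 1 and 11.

z_0 = 0 + 0i, c = -0.8000 + 1.1763i
Iter 1: z = -0.8000 + 1.1763i, |z|^2 = 2.0236
Iter 2: z = -1.5436 + -0.7058i, |z|^2 = 2.8807
Iter 3: z = 1.0845 + 3.3550i, |z|^2 = 12.4321
Escaped at iteration 3

Answer: 3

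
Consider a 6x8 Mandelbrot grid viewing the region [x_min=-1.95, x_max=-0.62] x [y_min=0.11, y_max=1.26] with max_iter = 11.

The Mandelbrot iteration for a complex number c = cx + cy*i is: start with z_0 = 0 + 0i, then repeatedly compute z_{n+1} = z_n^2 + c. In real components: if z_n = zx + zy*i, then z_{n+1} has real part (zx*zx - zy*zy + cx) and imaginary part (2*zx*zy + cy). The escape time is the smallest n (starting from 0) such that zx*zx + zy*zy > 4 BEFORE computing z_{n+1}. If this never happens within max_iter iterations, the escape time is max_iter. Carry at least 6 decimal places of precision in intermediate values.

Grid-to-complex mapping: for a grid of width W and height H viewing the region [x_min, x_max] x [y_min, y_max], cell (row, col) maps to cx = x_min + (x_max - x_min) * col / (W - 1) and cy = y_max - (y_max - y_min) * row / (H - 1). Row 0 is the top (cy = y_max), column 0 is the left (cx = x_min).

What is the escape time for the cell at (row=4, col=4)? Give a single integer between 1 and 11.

z_0 = 0 + 0i, c = -0.8860 + 0.6029i
Iter 1: z = -0.8860 + 0.6029i, |z|^2 = 1.1484
Iter 2: z = -0.4644 + -0.4654i, |z|^2 = 0.4323
Iter 3: z = -0.8869 + 1.0352i, |z|^2 = 1.8582
Iter 4: z = -1.1710 + -1.2333i, |z|^2 = 2.8922
Iter 5: z = -1.0359 + 3.4912i, |z|^2 = 13.2616
Escaped at iteration 5

Answer: 5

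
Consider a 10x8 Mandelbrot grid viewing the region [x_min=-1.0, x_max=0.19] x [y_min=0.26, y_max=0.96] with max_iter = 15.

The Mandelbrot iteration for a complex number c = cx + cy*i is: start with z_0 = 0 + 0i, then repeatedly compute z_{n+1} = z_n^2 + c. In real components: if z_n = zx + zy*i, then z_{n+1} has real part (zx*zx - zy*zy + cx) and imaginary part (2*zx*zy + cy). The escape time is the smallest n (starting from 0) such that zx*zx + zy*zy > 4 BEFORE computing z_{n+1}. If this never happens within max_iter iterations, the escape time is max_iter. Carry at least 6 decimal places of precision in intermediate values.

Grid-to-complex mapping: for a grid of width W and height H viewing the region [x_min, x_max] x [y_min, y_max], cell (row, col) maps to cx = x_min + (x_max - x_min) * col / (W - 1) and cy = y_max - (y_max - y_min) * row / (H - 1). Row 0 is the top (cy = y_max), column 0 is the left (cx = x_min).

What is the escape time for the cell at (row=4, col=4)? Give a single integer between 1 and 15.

Answer: 15

Derivation:
z_0 = 0 + 0i, c = -0.4711 + 0.5600i
Iter 1: z = -0.4711 + 0.5600i, |z|^2 = 0.5355
Iter 2: z = -0.5628 + 0.0324i, |z|^2 = 0.3178
Iter 3: z = -0.1555 + 0.5236i, |z|^2 = 0.2983
Iter 4: z = -0.7211 + 0.3972i, |z|^2 = 0.6777
Iter 5: z = -0.1089 + -0.0129i, |z|^2 = 0.0120
Iter 6: z = -0.4594 + 0.5628i, |z|^2 = 0.5278
Iter 7: z = -0.5768 + 0.0429i, |z|^2 = 0.3345
Iter 8: z = -0.1403 + 0.5105i, |z|^2 = 0.2803
Iter 9: z = -0.7121 + 0.4168i, |z|^2 = 0.6808
Iter 10: z = -0.1378 + -0.0336i, |z|^2 = 0.0201
Iter 11: z = -0.4533 + 0.5693i, |z|^2 = 0.5295
Iter 12: z = -0.5897 + 0.0440i, |z|^2 = 0.3497
Iter 13: z = -0.1253 + 0.5081i, |z|^2 = 0.2739
Iter 14: z = -0.7136 + 0.4327i, |z|^2 = 0.6965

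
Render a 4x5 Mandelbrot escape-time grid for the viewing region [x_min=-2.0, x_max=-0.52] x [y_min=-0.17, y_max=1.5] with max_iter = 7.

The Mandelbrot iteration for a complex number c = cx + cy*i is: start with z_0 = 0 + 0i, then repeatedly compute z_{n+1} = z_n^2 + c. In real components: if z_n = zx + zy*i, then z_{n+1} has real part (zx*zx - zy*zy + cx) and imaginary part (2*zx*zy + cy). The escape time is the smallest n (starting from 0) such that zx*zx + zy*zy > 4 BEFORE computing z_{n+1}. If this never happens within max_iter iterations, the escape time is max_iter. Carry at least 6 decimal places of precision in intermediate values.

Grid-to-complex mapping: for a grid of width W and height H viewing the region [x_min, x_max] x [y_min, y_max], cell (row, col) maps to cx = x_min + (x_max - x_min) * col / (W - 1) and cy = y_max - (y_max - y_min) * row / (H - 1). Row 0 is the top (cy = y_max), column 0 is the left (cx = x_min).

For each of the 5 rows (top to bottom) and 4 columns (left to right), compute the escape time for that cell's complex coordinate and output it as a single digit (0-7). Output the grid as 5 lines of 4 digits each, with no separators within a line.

(row=0, col=0): c = -2.0000 + 1.5000i → escape time 1
(row=0, col=1): c = -1.5067 + 1.5000i → escape time 1
(row=0, col=2): c = -1.0133 + 1.5000i → escape time 2
(row=0, col=3): c = -0.5200 + 1.5000i → escape time 2
(row=1, col=0): c = -2.0000 + 1.0825i → escape time 1
(row=1, col=1): c = -1.5067 + 1.0825i → escape time 2
(row=1, col=2): c = -1.0133 + 1.0825i → escape time 3
(row=1, col=3): c = -0.5200 + 1.0825i → escape time 4
(row=2, col=0): c = -2.0000 + 0.6650i → escape time 1
(row=2, col=1): c = -1.5067 + 0.6650i → escape time 3
(row=2, col=2): c = -1.0133 + 0.6650i → escape time 4
(row=2, col=3): c = -0.5200 + 0.6650i → escape time 7
(row=3, col=0): c = -2.0000 + 0.2475i → escape time 1
(row=3, col=1): c = -1.5067 + 0.2475i → escape time 5
(row=3, col=2): c = -1.0133 + 0.2475i → escape time 7
(row=3, col=3): c = -0.5200 + 0.2475i → escape time 7
(row=4, col=0): c = -2.0000 + -0.1700i → escape time 1
(row=4, col=1): c = -1.5067 + -0.1700i → escape time 5
(row=4, col=2): c = -1.0133 + -0.1700i → escape time 7
(row=4, col=3): c = -0.5200 + -0.1700i → escape time 7

Answer: 1122
1234
1347
1577
1577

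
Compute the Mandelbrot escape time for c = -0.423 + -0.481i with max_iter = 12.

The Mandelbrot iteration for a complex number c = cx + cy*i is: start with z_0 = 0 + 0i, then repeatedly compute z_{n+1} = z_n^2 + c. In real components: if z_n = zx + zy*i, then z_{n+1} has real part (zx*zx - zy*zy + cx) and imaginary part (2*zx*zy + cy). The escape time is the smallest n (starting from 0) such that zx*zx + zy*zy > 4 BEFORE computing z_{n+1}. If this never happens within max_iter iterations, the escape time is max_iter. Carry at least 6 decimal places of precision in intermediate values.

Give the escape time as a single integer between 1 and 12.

z_0 = 0 + 0i, c = -0.4230 + -0.4810i
Iter 1: z = -0.4230 + -0.4810i, |z|^2 = 0.4103
Iter 2: z = -0.4754 + -0.0741i, |z|^2 = 0.2315
Iter 3: z = -0.2025 + -0.4106i, |z|^2 = 0.2096
Iter 4: z = -0.5506 + -0.3148i, |z|^2 = 0.4022
Iter 5: z = -0.2189 + -0.1344i, |z|^2 = 0.0660
Iter 6: z = -0.3931 + -0.4221i, |z|^2 = 0.3328
Iter 7: z = -0.4467 + -0.1491i, |z|^2 = 0.2217
Iter 8: z = -0.2457 + -0.3478i, |z|^2 = 0.1814
Iter 9: z = -0.4836 + -0.3101i, |z|^2 = 0.3300
Iter 10: z = -0.2853 + -0.1811i, |z|^2 = 0.1142
Iter 11: z = -0.3744 + -0.3777i, |z|^2 = 0.2828

Answer: 12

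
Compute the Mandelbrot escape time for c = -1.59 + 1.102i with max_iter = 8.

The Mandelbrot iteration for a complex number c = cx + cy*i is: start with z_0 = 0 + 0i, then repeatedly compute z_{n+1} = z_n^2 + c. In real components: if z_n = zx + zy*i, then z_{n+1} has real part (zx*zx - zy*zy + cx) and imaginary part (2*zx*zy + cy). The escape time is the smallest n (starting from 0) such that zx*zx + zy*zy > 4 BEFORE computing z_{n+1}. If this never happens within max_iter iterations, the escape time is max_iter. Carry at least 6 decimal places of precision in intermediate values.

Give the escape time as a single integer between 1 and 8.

Answer: 2

Derivation:
z_0 = 0 + 0i, c = -1.5900 + 1.1020i
Iter 1: z = -1.5900 + 1.1020i, |z|^2 = 3.7425
Iter 2: z = -0.2763 + -2.4024i, |z|^2 = 5.8477
Escaped at iteration 2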